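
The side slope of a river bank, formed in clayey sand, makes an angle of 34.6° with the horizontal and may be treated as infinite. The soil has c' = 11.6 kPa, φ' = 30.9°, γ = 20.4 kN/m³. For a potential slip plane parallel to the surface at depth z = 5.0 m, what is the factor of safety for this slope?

For an infinite slope with a slip plane parallel to the surface (no pore pressure): FS = [c' + γz cos²β tanφ'] / [γz sinβ cosβ].
γz = 20.4·5.0 = 102.00 kN/m²
Numerator = 11.6 + 102.00·cos²34.6°·tan30.9° = 11.6 + 102.00·0.6776·0.5985 = 52.962 kPa
Denominator = 102.00·sin34.6°·cos34.6° = 102.00·0.5678·0.8231 = 47.676 kPa
FS = 52.962 / 47.676 = 1.111

FS = 1.11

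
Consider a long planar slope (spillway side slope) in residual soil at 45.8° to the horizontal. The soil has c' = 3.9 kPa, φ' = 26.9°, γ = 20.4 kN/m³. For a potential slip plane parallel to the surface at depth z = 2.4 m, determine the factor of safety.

For an infinite slope with a slip plane parallel to the surface (no pore pressure): FS = [c' + γz cos²β tanφ'] / [γz sinβ cosβ].
γz = 20.4·2.4 = 48.96 kN/m²
Numerator = 3.9 + 48.96·cos²45.8°·tan26.9° = 3.9 + 48.96·0.4860·0.5073 = 15.973 kPa
Denominator = 48.96·sin45.8°·cos45.8° = 48.96·0.7169·0.6972 = 24.470 kPa
FS = 15.973 / 24.470 = 0.653

FS = 0.65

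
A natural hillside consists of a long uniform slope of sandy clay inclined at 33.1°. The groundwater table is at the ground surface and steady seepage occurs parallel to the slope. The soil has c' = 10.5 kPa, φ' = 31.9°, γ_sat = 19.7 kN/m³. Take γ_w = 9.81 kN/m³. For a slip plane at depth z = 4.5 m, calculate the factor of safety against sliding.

With seepage parallel to the slope and the water table at the surface, the effective normal stress on the slip plane uses the buoyant unit weight γ' = γ_sat − γ_w while the driving shear stress uses γ_sat:
FS = [c' + γ' z cos²β tanφ'] / [γ_sat z sinβ cosβ]
γ' = 19.7 − 9.81 = 9.89 kN/m³
Numerator = 10.5 + 9.89·4.5·cos²33.1°·tan31.9° = 10.5 + 9.89·4.5·0.7018·0.6224 = 29.940 kPa
Denominator = 19.7·4.5·sin33.1°·cos33.1° = 19.7·4.5·0.5461·0.8377 = 40.556 kPa
FS = 29.940 / 40.556 = 0.738

FS = 0.74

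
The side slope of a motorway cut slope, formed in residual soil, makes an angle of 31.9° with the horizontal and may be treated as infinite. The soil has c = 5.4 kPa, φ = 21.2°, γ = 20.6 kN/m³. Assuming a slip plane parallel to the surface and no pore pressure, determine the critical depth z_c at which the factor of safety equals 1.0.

z_c = 1.55 m

Setting FS = 1.00 in FS = [c + γz cos²β tanφ] / [γz sinβ cosβ] and solving for z:
z = c / [γ cosβ (FS·sinβ − cosβ·tanφ)]
  = 5.4 / [20.6·cos31.9°·(1.00·sin31.9° − cos31.9°·tan21.2°)]
  = 5.4 / [20.6·0.8490·(1.00·0.5284 − 0.8490·0.3879)]
  = 5.4 / 3.4828 = 1.550 m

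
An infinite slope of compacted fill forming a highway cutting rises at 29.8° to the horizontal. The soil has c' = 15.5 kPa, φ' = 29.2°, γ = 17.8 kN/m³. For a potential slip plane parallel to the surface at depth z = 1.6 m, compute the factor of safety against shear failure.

For an infinite slope with a slip plane parallel to the surface (no pore pressure): FS = [c' + γz cos²β tanφ'] / [γz sinβ cosβ].
γz = 17.8·1.6 = 28.48 kN/m²
Numerator = 15.5 + 28.48·cos²29.8°·tan29.2° = 15.5 + 28.48·0.7530·0.5589 = 27.486 kPa
Denominator = 28.48·sin29.8°·cos29.8° = 28.48·0.4970·0.8678 = 12.282 kPa
FS = 27.486 / 12.282 = 2.238

FS = 2.24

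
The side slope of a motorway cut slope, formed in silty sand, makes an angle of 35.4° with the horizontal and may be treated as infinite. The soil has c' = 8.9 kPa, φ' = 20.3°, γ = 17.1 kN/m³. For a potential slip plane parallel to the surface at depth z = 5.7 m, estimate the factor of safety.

For an infinite slope with a slip plane parallel to the surface (no pore pressure): FS = [c' + γz cos²β tanφ'] / [γz sinβ cosβ].
γz = 17.1·5.7 = 97.47 kN/m²
Numerator = 8.9 + 97.47·cos²35.4°·tan20.3° = 8.9 + 97.47·0.6644·0.3699 = 32.856 kPa
Denominator = 97.47·sin35.4°·cos35.4° = 97.47·0.5793·0.8151 = 46.024 kPa
FS = 32.856 / 46.024 = 0.714

FS = 0.71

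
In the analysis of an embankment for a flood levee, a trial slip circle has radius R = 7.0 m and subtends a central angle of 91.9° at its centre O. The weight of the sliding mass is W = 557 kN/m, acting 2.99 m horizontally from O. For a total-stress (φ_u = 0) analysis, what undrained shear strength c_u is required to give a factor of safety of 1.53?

FS = c_u·L_a·R / (W·d), so c_u = FS·W·d / (L_a·R).
Arc length L_a = R·θ = 7.0·(91.9°·π/180) = 7.0·1.6040 = 11.23 m
c_u = 1.53·557·2.99 / (11.23·7.0) = 2548.1 / 78.59 = 32.42 kPa

c_u = 32.4 kPa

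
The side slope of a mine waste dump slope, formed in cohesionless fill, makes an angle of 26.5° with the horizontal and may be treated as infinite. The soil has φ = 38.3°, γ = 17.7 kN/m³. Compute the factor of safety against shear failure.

For a dry cohesionless infinite slope the factor of safety is FS = tanφ / tanβ.
FS = tan38.3° / tan26.5° = 0.7898 / 0.4986 = 1.584

FS = 1.58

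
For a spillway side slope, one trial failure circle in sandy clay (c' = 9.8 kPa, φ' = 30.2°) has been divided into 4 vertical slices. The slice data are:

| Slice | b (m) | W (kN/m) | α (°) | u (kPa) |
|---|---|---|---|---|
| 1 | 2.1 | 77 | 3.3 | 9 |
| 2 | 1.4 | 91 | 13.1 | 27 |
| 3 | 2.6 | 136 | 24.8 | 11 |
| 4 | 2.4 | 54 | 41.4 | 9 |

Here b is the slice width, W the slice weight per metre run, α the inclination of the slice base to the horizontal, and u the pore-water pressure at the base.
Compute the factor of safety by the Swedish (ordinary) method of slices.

FS = 1.84

Ordinary method of slices: FS = Σ[c'·Δl_i + (W_i cosα_i − u_i·Δl_i)·tanφ'] / Σ W_i sinα_i, with Δl_i = b_i / cosα_i.
Slice 1: Δl = 2.1/cos3.3° = 2.103 m; N'_1 = 77·cos3.3° − 9·2.103 = 57.9; c'Δl = 20.61; W sinα = 4.4
Slice 2: Δl = 1.4/cos13.1° = 1.437 m; N'_2 = 91·cos13.1° − 27·1.437 = 49.8; c'Δl = 14.09; W sinα = 20.6
Slice 3: Δl = 2.6/cos24.8° = 2.864 m; N'_3 = 136·cos24.8° − 11·2.864 = 92.0; c'Δl = 28.07; W sinα = 57.0
Slice 4: Δl = 2.4/cos41.4° = 3.200 m; N'_4 = 54·cos41.4° − 9·3.200 = 11.7; c'Δl = 31.36; W sinα = 35.7
Σc'Δl = 94.1 kN/m; ΣN' = 211.4 kN/m; ΣW sinα = 117.8 kN/m
Resisting = 94.1 + 211.4·tan30.2° = 94.1 + 123.1 = 217.2 kN/m
FS = 217.2 / 117.8 = 1.843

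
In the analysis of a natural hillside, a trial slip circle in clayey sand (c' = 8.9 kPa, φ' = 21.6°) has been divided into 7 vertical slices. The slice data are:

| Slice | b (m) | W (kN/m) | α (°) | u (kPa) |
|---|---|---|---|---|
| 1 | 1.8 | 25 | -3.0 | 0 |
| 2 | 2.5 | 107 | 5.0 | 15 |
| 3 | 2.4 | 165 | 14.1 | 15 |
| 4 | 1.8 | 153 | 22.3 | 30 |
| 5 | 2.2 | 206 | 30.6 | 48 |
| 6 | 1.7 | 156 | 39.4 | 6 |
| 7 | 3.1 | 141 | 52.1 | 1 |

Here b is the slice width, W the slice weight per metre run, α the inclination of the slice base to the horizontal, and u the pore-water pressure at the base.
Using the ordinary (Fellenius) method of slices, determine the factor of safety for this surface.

FS = 0.90

Ordinary method of slices: FS = Σ[c'·Δl_i + (W_i cosα_i − u_i·Δl_i)·tanφ'] / Σ W_i sinα_i, with Δl_i = b_i / cosα_i.
Slice 1: Δl = 1.8/cos(-3.0°) = 1.802 m; N'_1 = 25·cos(-3.0°) − 0·1.802 = 25.0; c'Δl = 16.04; W sinα = -1.3
Slice 2: Δl = 2.5/cos5.0° = 2.510 m; N'_2 = 107·cos5.0° − 15·2.510 = 68.9; c'Δl = 22.33; W sinα = 9.3
Slice 3: Δl = 2.4/cos14.1° = 2.475 m; N'_3 = 165·cos14.1° − 15·2.475 = 122.9; c'Δl = 22.02; W sinα = 40.2
Slice 4: Δl = 1.8/cos22.3° = 1.946 m; N'_4 = 153·cos22.3° − 30·1.946 = 83.2; c'Δl = 17.31; W sinα = 58.1
Slice 5: Δl = 2.2/cos30.6° = 2.556 m; N'_5 = 206·cos30.6° − 48·2.556 = 54.6; c'Δl = 22.75; W sinα = 104.9
Slice 6: Δl = 1.7/cos39.4° = 2.200 m; N'_6 = 156·cos39.4° − 6·2.200 = 107.3; c'Δl = 19.58; W sinα = 99.0
Slice 7: Δl = 3.1/cos52.1° = 5.047 m; N'_7 = 141·cos52.1° − 1·5.047 = 81.6; c'Δl = 44.91; W sinα = 111.3
Σc'Δl = 165.0 kN/m; ΣN' = 543.6 kN/m; ΣW sinα = 421.4 kN/m
Resisting = 165.0 + 543.6·tan21.6° = 165.0 + 215.2 = 380.2 kN/m
FS = 380.2 / 421.4 = 0.902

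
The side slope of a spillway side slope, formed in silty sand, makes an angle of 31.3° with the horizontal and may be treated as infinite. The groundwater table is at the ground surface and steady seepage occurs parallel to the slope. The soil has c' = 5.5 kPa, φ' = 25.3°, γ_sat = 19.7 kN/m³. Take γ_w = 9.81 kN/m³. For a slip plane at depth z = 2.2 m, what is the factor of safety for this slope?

FS = 0.68

With seepage parallel to the slope and the water table at the surface, the effective normal stress on the slip plane uses the buoyant unit weight γ' = γ_sat − γ_w while the driving shear stress uses γ_sat:
FS = [c' + γ' z cos²β tanφ'] / [γ_sat z sinβ cosβ]
γ' = 19.7 − 9.81 = 9.89 kN/m³
Numerator = 5.5 + 9.89·2.2·cos²31.3°·tan25.3° = 5.5 + 9.89·2.2·0.7301·0.4727 = 13.009 kPa
Denominator = 19.7·2.2·sin31.3°·cos31.3° = 19.7·2.2·0.5195·0.8545 = 19.239 kPa
FS = 13.009 / 19.239 = 0.676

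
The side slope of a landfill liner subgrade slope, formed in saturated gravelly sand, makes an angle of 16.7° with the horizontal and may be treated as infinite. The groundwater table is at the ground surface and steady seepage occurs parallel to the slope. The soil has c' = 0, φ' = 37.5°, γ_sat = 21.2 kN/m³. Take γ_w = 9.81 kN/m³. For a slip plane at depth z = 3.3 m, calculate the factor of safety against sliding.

With seepage parallel to the slope and the water table at the surface, the effective normal stress on the slip plane uses the buoyant unit weight γ' = γ_sat − γ_w while the driving shear stress uses γ_sat:
FS = [c' + γ' z cos²β tanφ'] / [γ_sat z sinβ cosβ]
(For c' = 0 this reduces to FS = (γ'/γ_sat)·tanφ'/tanβ.)
γ' = 21.2 − 9.81 = 11.39 kN/m³
Numerator = 0.0 + 11.39·3.3·cos²16.7°·tan37.5° = 0.0 + 11.39·3.3·0.9174·0.7673 = 26.460 kPa
Denominator = 21.2·3.3·sin16.7°·cos16.7° = 21.2·3.3·0.2874·0.9578 = 19.256 kPa
FS = 26.460 / 19.256 = 1.374

FS = 1.37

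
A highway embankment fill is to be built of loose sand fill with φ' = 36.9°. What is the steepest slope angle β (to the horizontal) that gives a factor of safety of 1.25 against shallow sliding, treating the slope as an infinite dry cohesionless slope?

β = 31.0°

For an infinite dry cohesionless slope FS = tanφ'/tanβ, so tanβ = tanφ' / FS.
tanβ = tan36.9° / 1.25 = 0.7508 / 1.25 = 0.6007
β = arctan(0.6007) = 30.99°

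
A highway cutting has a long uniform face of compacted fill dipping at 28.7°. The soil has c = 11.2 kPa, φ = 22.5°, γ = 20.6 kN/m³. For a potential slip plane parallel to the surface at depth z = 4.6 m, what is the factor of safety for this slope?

For an infinite slope with a slip plane parallel to the surface (no pore pressure): FS = [c + γz cos²β tanφ] / [γz sinβ cosβ].
γz = 20.6·4.6 = 94.76 kN/m²
Numerator = 11.2 + 94.76·cos²28.7°·tan22.5° = 11.2 + 94.76·0.7694·0.4142 = 41.399 kPa
Denominator = 94.76·sin28.7°·cos28.7° = 94.76·0.4802·0.8771 = 39.915 kPa
FS = 41.399 / 39.915 = 1.037

FS = 1.04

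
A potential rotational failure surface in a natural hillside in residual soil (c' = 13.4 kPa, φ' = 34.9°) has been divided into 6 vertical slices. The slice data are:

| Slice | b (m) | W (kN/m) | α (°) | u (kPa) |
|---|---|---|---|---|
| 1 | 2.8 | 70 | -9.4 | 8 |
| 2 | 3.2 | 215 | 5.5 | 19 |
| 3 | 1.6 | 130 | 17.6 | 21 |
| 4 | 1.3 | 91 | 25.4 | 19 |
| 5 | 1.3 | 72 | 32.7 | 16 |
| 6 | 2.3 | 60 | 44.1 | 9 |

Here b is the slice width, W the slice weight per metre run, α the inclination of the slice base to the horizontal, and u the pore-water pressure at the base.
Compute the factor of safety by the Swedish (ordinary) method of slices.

Ordinary method of slices: FS = Σ[c'·Δl_i + (W_i cosα_i − u_i·Δl_i)·tanφ'] / Σ W_i sinα_i, with Δl_i = b_i / cosα_i.
Slice 1: Δl = 2.8/cos(-9.4°) = 2.838 m; N'_1 = 70·cos(-9.4°) − 8·2.838 = 46.4; c'Δl = 38.03; W sinα = -11.4
Slice 2: Δl = 3.2/cos5.5° = 3.215 m; N'_2 = 215·cos5.5° − 19·3.215 = 152.9; c'Δl = 43.08; W sinα = 20.6
Slice 3: Δl = 1.6/cos17.6° = 1.679 m; N'_3 = 130·cos17.6° − 21·1.679 = 88.7; c'Δl = 22.49; W sinα = 39.3
Slice 4: Δl = 1.3/cos25.4° = 1.439 m; N'_4 = 91·cos25.4° − 19·1.439 = 54.9; c'Δl = 19.28; W sinα = 39.0
Slice 5: Δl = 1.3/cos32.7° = 1.545 m; N'_5 = 72·cos32.7° − 16·1.545 = 35.9; c'Δl = 20.70; W sinα = 38.9
Slice 6: Δl = 2.3/cos44.1° = 3.203 m; N'_6 = 60·cos44.1° − 9·3.203 = 14.3; c'Δl = 42.92; W sinα = 41.8
Σc'Δl = 186.5 kN/m; ΣN' = 392.9 kN/m; ΣW sinα = 168.2 kN/m
Resisting = 186.5 + 392.9·tan34.9° = 186.5 + 274.1 = 460.6 kN/m
FS = 460.6 / 168.2 = 2.739

FS = 2.74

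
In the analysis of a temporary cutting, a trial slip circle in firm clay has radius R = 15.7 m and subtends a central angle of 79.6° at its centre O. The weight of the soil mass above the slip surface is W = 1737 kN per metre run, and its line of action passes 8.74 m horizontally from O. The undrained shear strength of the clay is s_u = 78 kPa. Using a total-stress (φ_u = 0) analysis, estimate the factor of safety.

Taking moments about the centre O, the resisting moment is provided by the undrained shear strength acting along the arc:
Arc length L_a = R·θ = 15.7·(79.6°·π/180) = 15.7·1.3893 = 21.81 m
M_R = s_u·L_a·R = 78·21.81·15.7 = 26710.6 kN·m/m
M_D = W·d = 1737·8.74 = 15181.4 kN·m/m
FS = M_R / M_D = 26710.6 / 15181.4 = 1.759

FS = 1.76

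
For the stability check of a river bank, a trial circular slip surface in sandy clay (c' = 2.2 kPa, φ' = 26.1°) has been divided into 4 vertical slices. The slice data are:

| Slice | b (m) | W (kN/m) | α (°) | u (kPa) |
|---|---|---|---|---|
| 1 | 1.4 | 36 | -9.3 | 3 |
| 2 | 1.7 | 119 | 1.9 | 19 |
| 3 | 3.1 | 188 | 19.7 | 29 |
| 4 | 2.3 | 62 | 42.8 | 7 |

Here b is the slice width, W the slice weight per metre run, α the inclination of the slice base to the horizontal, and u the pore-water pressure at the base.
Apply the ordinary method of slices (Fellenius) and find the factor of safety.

Ordinary method of slices: FS = Σ[c'·Δl_i + (W_i cosα_i − u_i·Δl_i)·tanφ'] / Σ W_i sinα_i, with Δl_i = b_i / cosα_i.
Slice 1: Δl = 1.4/cos(-9.3°) = 1.419 m; N'_1 = 36·cos(-9.3°) − 3·1.419 = 31.3; c'Δl = 3.12; W sinα = -5.8
Slice 2: Δl = 1.7/cos1.9° = 1.701 m; N'_2 = 119·cos1.9° − 19·1.701 = 86.6; c'Δl = 3.74; W sinα = 3.9
Slice 3: Δl = 3.1/cos19.7° = 3.293 m; N'_3 = 188·cos19.7° − 29·3.293 = 81.5; c'Δl = 7.24; W sinα = 63.4
Slice 4: Δl = 2.3/cos42.8° = 3.135 m; N'_4 = 62·cos42.8° − 7·3.135 = 23.5; c'Δl = 6.90; W sinα = 42.1
Σc'Δl = 21.0 kN/m; ΣN' = 222.9 kN/m; ΣW sinα = 103.6 kN/m
Resisting = 21.0 + 222.9·tan26.1° = 21.0 + 109.2 = 130.2 kN/m
FS = 130.2 / 103.6 = 1.257

FS = 1.26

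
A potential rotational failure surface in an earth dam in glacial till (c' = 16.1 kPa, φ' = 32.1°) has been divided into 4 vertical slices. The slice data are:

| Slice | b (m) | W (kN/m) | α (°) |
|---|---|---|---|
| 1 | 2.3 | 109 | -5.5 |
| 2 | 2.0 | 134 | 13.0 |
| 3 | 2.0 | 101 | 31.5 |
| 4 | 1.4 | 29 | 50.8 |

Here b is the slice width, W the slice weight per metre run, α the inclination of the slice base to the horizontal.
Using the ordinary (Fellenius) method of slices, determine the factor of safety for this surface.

FS = 3.78

Ordinary method of slices: FS = Σ[c'·Δl_i + (W_i cosα_i)·tanφ'] / Σ W_i sinα_i, with Δl_i = b_i / cosα_i.
Slice 1: Δl = 2.3/cos(-5.5°) = 2.311 m; N'_1 = 109·cos(-5.5°) = 108.5; c'Δl = 37.20; W sinα = -10.4
Slice 2: Δl = 2.0/cos13.0° = 2.053 m; N'_2 = 134·cos13.0° = 130.6; c'Δl = 33.05; W sinα = 30.1
Slice 3: Δl = 2.0/cos31.5° = 2.346 m; N'_3 = 101·cos31.5° = 86.1; c'Δl = 37.77; W sinα = 52.8
Slice 4: Δl = 1.4/cos50.8° = 2.215 m; N'_4 = 29·cos50.8° = 18.3; c'Δl = 35.66; W sinα = 22.5
Σc'Δl = 143.7 kN/m; ΣN' = 343.5 kN/m; ΣW sinα = 94.9 kN/m
Resisting = 143.7 + 343.5·tan32.1° = 143.7 + 215.5 = 359.2 kN/m
FS = 359.2 / 94.9 = 3.783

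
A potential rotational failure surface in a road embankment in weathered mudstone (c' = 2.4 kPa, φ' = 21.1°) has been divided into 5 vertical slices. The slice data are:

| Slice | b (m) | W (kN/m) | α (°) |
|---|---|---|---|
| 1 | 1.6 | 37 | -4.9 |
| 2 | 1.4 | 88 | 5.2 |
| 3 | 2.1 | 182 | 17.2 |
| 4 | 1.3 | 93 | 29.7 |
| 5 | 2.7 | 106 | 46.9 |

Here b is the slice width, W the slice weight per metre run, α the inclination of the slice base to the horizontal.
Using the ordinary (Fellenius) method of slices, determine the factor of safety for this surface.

FS = 1.10

Ordinary method of slices: FS = Σ[c'·Δl_i + (W_i cosα_i)·tanφ'] / Σ W_i sinα_i, with Δl_i = b_i / cosα_i.
Slice 1: Δl = 1.6/cos(-4.9°) = 1.606 m; N'_1 = 37·cos(-4.9°) = 36.9; c'Δl = 3.85; W sinα = -3.2
Slice 2: Δl = 1.4/cos5.2° = 1.406 m; N'_2 = 88·cos5.2° = 87.6; c'Δl = 3.37; W sinα = 8.0
Slice 3: Δl = 2.1/cos17.2° = 2.198 m; N'_3 = 182·cos17.2° = 173.9; c'Δl = 5.28; W sinα = 53.8
Slice 4: Δl = 1.3/cos29.7° = 1.497 m; N'_4 = 93·cos29.7° = 80.8; c'Δl = 3.59; W sinα = 46.1
Slice 5: Δl = 2.7/cos46.9° = 3.952 m; N'_5 = 106·cos46.9° = 72.4; c'Δl = 9.48; W sinα = 77.4
Σc'Δl = 25.6 kN/m; ΣN' = 451.6 kN/m; ΣW sinα = 182.1 kN/m
Resisting = 25.6 + 451.6·tan21.1° = 25.6 + 174.2 = 199.8 kN/m
FS = 199.8 / 182.1 = 1.097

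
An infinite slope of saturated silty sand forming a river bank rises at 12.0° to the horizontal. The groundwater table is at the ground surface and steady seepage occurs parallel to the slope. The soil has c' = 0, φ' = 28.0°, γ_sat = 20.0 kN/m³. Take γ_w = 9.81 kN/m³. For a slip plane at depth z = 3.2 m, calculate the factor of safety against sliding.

With seepage parallel to the slope and the water table at the surface, the effective normal stress on the slip plane uses the buoyant unit weight γ' = γ_sat − γ_w while the driving shear stress uses γ_sat:
FS = [c' + γ' z cos²β tanφ'] / [γ_sat z sinβ cosβ]
(For c' = 0 this reduces to FS = (γ'/γ_sat)·tanφ'/tanβ.)
γ' = 20.0 − 9.81 = 10.19 kN/m³
Numerator = 0.0 + 10.19·3.2·cos²12.0°·tan28.0° = 0.0 + 10.19·3.2·0.9568·0.5317 = 16.589 kPa
Denominator = 20.0·3.2·sin12.0°·cos12.0° = 20.0·3.2·0.2079·0.9781 = 13.016 kPa
FS = 16.589 / 13.016 = 1.275

FS = 1.27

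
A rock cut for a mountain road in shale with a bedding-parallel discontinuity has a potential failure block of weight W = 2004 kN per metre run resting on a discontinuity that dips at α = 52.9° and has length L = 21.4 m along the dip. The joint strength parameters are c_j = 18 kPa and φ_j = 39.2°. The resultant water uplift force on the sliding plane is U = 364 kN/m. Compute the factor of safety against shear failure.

Resolving the block weight along and normal to the plane and applying the Mohr–Coulomb strength on the joint:
N' = W cosα − U = 2004·cos52.9° − 364 = 844.8 kN/m
Driving force T = W sinα = 2004·sin52.9° = 1598.4 kN/m
Resisting force R = c_j·L + N'·tanφ_j = 18·21.4 + 844.8·tan39.2° = 385.2 + 689.0 = 1074.2 kN/m
FS = R / T = 1074.2 / 1598.4 = 0.672

FS = 0.67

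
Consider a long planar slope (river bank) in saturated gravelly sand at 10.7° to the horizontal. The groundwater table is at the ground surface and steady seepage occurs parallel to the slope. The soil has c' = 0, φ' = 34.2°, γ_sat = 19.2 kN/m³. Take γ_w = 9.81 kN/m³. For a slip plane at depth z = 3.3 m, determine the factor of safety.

With seepage parallel to the slope and the water table at the surface, the effective normal stress on the slip plane uses the buoyant unit weight γ' = γ_sat − γ_w while the driving shear stress uses γ_sat:
FS = [c' + γ' z cos²β tanφ'] / [γ_sat z sinβ cosβ]
(For c' = 0 this reduces to FS = (γ'/γ_sat)·tanφ'/tanβ.)
γ' = 19.2 − 9.81 = 9.39 kN/m³
Numerator = 0.0 + 9.39·3.3·cos²10.7°·tan34.2° = 0.0 + 9.39·3.3·0.9655·0.6796 = 20.333 kPa
Denominator = 19.2·3.3·sin10.7°·cos10.7° = 19.2·3.3·0.1857·0.9826 = 11.559 kPa
FS = 20.333 / 11.559 = 1.759

FS = 1.76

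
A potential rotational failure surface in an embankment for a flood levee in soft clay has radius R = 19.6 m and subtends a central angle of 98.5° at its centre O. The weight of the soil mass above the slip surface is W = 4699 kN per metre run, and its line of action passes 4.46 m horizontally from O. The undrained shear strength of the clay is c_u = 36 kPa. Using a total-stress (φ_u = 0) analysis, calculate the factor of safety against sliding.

FS = 1.13

Taking moments about the centre O, the resisting moment is provided by the undrained shear strength acting along the arc:
Arc length L_a = R·θ = 19.6·(98.5°·π/180) = 19.6·1.7191 = 33.70 m
M_R = c_u·L_a·R = 36·33.70·19.6 = 23775.4 kN·m/m
M_D = W·d = 4699·4.46 = 20957.5 kN·m/m
FS = M_R / M_D = 23775.4 / 20957.5 = 1.134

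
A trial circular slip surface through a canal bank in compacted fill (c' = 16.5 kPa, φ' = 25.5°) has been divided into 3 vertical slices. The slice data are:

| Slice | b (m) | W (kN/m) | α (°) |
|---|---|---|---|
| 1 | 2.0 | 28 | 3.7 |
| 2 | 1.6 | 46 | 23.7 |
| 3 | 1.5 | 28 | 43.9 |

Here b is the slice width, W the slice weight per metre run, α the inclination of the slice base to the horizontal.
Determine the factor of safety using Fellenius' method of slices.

FS = 3.51

Ordinary method of slices: FS = Σ[c'·Δl_i + (W_i cosα_i)·tanφ'] / Σ W_i sinα_i, with Δl_i = b_i / cosα_i.
Slice 1: Δl = 2.0/cos3.7° = 2.004 m; N'_1 = 28·cos3.7° = 27.9; c'Δl = 33.07; W sinα = 1.8
Slice 2: Δl = 1.6/cos23.7° = 1.747 m; N'_2 = 46·cos23.7° = 42.1; c'Δl = 28.83; W sinα = 18.5
Slice 3: Δl = 1.5/cos43.9° = 2.082 m; N'_3 = 28·cos43.9° = 20.2; c'Δl = 34.35; W sinα = 19.4
Σc'Δl = 96.2 kN/m; ΣN' = 90.2 kN/m; ΣW sinα = 39.7 kN/m
Resisting = 96.2 + 90.2·tan25.5° = 96.2 + 43.0 = 139.3 kN/m
FS = 139.3 / 39.7 = 3.508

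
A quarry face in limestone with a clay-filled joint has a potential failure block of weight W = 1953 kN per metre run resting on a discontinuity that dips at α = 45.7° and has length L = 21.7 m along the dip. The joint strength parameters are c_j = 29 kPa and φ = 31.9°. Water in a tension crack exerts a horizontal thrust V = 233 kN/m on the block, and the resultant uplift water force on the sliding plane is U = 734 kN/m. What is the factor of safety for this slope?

Resolving the block weight along and normal to the plane and applying the Mohr–Coulomb strength on the joint:
N' = W cosα − U − V sinα = 1953·cos45.7° − 734 − 233·sin45.7° = 463.2 kN/m
Driving force T = W sinα + V cosα = 1953·sin45.7° + 233·cos45.7° = 1560.5 kN/m
Resisting force R = c_j·L + N'·tanφ = 29·21.7 + 463.2·tan31.9° = 629.3 + 288.3 = 917.6 kN/m
FS = R / T = 917.6 / 1560.5 = 0.588

FS = 0.59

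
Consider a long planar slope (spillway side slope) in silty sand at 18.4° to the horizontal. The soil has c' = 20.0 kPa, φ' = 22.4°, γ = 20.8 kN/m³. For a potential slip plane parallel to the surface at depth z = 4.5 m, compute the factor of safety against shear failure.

For an infinite slope with a slip plane parallel to the surface (no pore pressure): FS = [c' + γz cos²β tanφ'] / [γz sinβ cosβ].
γz = 20.8·4.5 = 93.60 kN/m²
Numerator = 20.0 + 93.60·cos²18.4°·tan22.4° = 20.0 + 93.60·0.9004·0.4122 = 54.735 kPa
Denominator = 93.60·sin18.4°·cos18.4° = 93.60·0.3156·0.9489 = 28.034 kPa
FS = 54.735 / 28.034 = 1.952

FS = 1.95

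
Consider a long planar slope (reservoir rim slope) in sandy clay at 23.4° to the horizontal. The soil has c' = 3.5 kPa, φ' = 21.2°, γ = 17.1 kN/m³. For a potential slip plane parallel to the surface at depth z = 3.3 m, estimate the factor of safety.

For an infinite slope with a slip plane parallel to the surface (no pore pressure): FS = [c' + γz cos²β tanφ'] / [γz sinβ cosβ].
γz = 17.1·3.3 = 56.43 kN/m²
Numerator = 3.5 + 56.43·cos²23.4°·tan21.2° = 3.5 + 56.43·0.8423·0.3879 = 21.935 kPa
Denominator = 56.43·sin23.4°·cos23.4° = 56.43·0.3971·0.9178 = 20.568 kPa
FS = 21.935 / 20.568 = 1.066

FS = 1.07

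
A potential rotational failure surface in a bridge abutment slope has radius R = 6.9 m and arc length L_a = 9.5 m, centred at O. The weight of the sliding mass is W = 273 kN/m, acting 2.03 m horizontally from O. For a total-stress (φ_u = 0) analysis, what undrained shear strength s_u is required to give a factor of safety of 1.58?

s_u = 13.4 kPa

FS = s_u·L_a·R / (W·d), so s_u = FS·W·d / (L_a·R).
s_u = 1.58·273·2.03 / (9.50·6.9) = 875.6 / 65.55 = 13.36 kPa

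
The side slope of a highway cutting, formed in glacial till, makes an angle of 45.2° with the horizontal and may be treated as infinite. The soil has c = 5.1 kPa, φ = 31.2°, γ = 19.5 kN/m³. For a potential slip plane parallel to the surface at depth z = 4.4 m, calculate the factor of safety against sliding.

For an infinite slope with a slip plane parallel to the surface (no pore pressure): FS = [c + γz cos²β tanφ] / [γz sinβ cosβ].
γz = 19.5·4.4 = 85.80 kN/m²
Numerator = 5.1 + 85.80·cos²45.2°·tan31.2° = 5.1 + 85.80·0.4965·0.6056 = 30.900 kPa
Denominator = 85.80·sin45.2°·cos45.2° = 85.80·0.7096·0.7046 = 42.899 kPa
FS = 30.900 / 42.899 = 0.720

FS = 0.72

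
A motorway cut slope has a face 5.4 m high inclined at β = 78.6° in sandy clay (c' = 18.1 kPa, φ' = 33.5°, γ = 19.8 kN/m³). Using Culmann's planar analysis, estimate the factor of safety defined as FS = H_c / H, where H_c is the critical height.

H_c = (4c'/γ) · sinβ cosφ' / [1 − cos(β − φ')]
    = (4·18.1/19.8) · sin78.6°·cos33.5° / [1 − cos45.1°]
    = 3.657 · 0.8174 / 0.2941 = 10.16 m
FS = H_c / H = 10.16 / 5.4 = 1.882

FS = 1.88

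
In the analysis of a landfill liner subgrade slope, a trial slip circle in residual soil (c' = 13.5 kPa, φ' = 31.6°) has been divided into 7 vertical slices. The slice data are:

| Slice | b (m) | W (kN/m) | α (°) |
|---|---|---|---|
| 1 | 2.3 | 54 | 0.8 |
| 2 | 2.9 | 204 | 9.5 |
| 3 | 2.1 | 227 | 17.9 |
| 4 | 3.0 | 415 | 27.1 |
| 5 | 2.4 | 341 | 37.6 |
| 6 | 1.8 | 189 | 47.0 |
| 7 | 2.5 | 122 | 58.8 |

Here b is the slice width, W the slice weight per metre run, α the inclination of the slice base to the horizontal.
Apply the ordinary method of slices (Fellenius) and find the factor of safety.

FS = 1.46

Ordinary method of slices: FS = Σ[c'·Δl_i + (W_i cosα_i)·tanφ'] / Σ W_i sinα_i, with Δl_i = b_i / cosα_i.
Slice 1: Δl = 2.3/cos0.8° = 2.300 m; N'_1 = 54·cos0.8° = 54.0; c'Δl = 31.05; W sinα = 0.8
Slice 2: Δl = 2.9/cos9.5° = 2.940 m; N'_2 = 204·cos9.5° = 201.2; c'Δl = 39.69; W sinα = 33.7
Slice 3: Δl = 2.1/cos17.9° = 2.207 m; N'_3 = 227·cos17.9° = 216.0; c'Δl = 29.79; W sinα = 69.8
Slice 4: Δl = 3.0/cos27.1° = 3.370 m; N'_4 = 415·cos27.1° = 369.4; c'Δl = 45.49; W sinα = 189.1
Slice 5: Δl = 2.4/cos37.6° = 3.029 m; N'_5 = 341·cos37.6° = 270.2; c'Δl = 40.89; W sinα = 208.1
Slice 6: Δl = 1.8/cos47.0° = 2.639 m; N'_6 = 189·cos47.0° = 128.9; c'Δl = 35.63; W sinα = 138.2
Slice 7: Δl = 2.5/cos58.8° = 4.826 m; N'_7 = 122·cos58.8° = 63.2; c'Δl = 65.15; W sinα = 104.4
Σc'Δl = 287.7 kN/m; ΣN' = 1302.9 kN/m; ΣW sinα = 743.9 kN/m
Resisting = 287.7 + 1302.9·tan31.6° = 287.7 + 801.6 = 1089.3 kN/m
FS = 1089.3 / 743.9 = 1.464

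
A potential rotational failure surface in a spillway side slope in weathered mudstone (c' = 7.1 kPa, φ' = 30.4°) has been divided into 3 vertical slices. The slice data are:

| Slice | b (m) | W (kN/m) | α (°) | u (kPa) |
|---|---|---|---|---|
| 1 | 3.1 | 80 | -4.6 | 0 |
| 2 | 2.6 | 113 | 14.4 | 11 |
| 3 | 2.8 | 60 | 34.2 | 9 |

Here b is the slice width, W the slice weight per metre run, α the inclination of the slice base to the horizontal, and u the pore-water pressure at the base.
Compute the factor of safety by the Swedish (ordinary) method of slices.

FS = 3.07

Ordinary method of slices: FS = Σ[c'·Δl_i + (W_i cosα_i − u_i·Δl_i)·tanφ'] / Σ W_i sinα_i, with Δl_i = b_i / cosα_i.
Slice 1: Δl = 3.1/cos(-4.6°) = 3.110 m; N'_1 = 80·cos(-4.6°) − 0·3.110 = 79.7; c'Δl = 22.08; W sinα = -6.4
Slice 2: Δl = 2.6/cos14.4° = 2.684 m; N'_2 = 113·cos14.4° − 11·2.684 = 79.9; c'Δl = 19.06; W sinα = 28.1
Slice 3: Δl = 2.8/cos34.2° = 3.385 m; N'_3 = 60·cos34.2° − 9·3.385 = 19.2; c'Δl = 24.04; W sinα = 33.7
Σc'Δl = 65.2 kN/m; ΣN' = 178.8 kN/m; ΣW sinα = 55.4 kN/m
Resisting = 65.2 + 178.8·tan30.4° = 65.2 + 104.9 = 170.1 kN/m
FS = 170.1 / 55.4 = 3.070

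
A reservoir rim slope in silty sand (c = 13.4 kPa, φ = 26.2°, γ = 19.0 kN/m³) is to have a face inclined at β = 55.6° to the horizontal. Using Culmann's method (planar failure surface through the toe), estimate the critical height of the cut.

Culmann's analysis gives the critical failure plane at α_cr = (β + φ)/2 = (55.6 + 26.2)/2 = 40.9°, and the critical height
H_c = (4c/γ) · sinβ cosφ / [1 − cos(β − φ)]
    = (4·13.4/19.0) · sin55.6°·cos26.2° / [1 − cos(29.4°)]
    = 2.821 · 0.8251·0.8973 / [1 − 0.8712]
    = 2.821 · 0.7403 / 0.1288
    = 16.22 m

H_c = 16.22 m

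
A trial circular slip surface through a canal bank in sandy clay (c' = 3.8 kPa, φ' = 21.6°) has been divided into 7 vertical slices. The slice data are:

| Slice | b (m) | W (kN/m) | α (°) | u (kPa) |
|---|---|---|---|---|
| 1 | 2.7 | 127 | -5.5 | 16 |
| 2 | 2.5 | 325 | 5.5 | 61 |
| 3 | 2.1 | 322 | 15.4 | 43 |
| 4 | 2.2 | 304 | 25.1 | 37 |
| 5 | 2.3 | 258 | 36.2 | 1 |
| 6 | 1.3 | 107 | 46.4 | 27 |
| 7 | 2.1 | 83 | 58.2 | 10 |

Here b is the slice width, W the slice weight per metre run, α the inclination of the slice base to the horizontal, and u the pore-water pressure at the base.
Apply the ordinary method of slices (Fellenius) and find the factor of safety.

FS = 0.79

Ordinary method of slices: FS = Σ[c'·Δl_i + (W_i cosα_i − u_i·Δl_i)·tanφ'] / Σ W_i sinα_i, with Δl_i = b_i / cosα_i.
Slice 1: Δl = 2.7/cos(-5.5°) = 2.712 m; N'_1 = 127·cos(-5.5°) − 16·2.712 = 83.0; c'Δl = 10.31; W sinα = -12.2
Slice 2: Δl = 2.5/cos5.5° = 2.512 m; N'_2 = 325·cos5.5° − 61·2.512 = 170.3; c'Δl = 9.54; W sinα = 31.1
Slice 3: Δl = 2.1/cos15.4° = 2.178 m; N'_3 = 322·cos15.4° − 43·2.178 = 216.8; c'Δl = 8.28; W sinα = 85.5
Slice 4: Δl = 2.2/cos25.1° = 2.429 m; N'_4 = 304·cos25.1° − 37·2.429 = 185.4; c'Δl = 9.23; W sinα = 129.0
Slice 5: Δl = 2.3/cos36.2° = 2.850 m; N'_5 = 258·cos36.2° − 1·2.850 = 205.3; c'Δl = 10.83; W sinα = 152.4
Slice 6: Δl = 1.3/cos46.4° = 1.885 m; N'_6 = 107·cos46.4° − 27·1.885 = 22.9; c'Δl = 7.16; W sinα = 77.5
Slice 7: Δl = 2.1/cos58.2° = 3.985 m; N'_7 = 83·cos58.2° − 10·3.985 = 3.9; c'Δl = 15.14; W sinα = 70.5
Σc'Δl = 70.5 kN/m; ΣN' = 887.6 kN/m; ΣW sinα = 533.8 kN/m
Resisting = 70.5 + 887.6·tan21.6° = 70.5 + 351.4 = 421.9 kN/m
FS = 421.9 / 533.8 = 0.790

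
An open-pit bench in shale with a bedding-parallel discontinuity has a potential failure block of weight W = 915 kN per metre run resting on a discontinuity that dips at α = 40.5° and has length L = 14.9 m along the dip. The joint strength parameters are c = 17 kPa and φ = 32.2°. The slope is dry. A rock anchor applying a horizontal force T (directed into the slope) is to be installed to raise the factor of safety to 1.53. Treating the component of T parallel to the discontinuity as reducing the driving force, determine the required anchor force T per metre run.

Resolving forces along and normal to the sliding plane, with the horizontal anchor force T adding T·sinα to the effective normal force and T·cosα acting up the plane against the driving force:
FS = [cL + (W cosα + T sinα) tanφ] / [W sinα − T cosα]
Without the anchor: N' = 695.8 kN/m, driving T_d = 594.2 kN/m, resisting R = 17·14.9 + 695.8·tan32.2° = 691.5 kN/m, FS = 1.16.
Setting FS = 1.53 and solving for T:
1.53·(594.2 − T cos40.5°) = 691.5 + T sin40.5°·tan32.2°
T·(sin40.5°·tan32.2° + 1.53·cos40.5°) = 1.53·594.2 − 691.5
T·(0.6494·0.6297 + 1.53·0.7604) = 909.2 − 691.5 = 217.7
T·1.5724 = 217.7
T = 138.5 kN/m

T = 138 kN/m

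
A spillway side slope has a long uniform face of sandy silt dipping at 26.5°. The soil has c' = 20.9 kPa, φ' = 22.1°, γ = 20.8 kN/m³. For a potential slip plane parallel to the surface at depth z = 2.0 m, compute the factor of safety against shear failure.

For an infinite slope with a slip plane parallel to the surface (no pore pressure): FS = [c' + γz cos²β tanφ'] / [γz sinβ cosβ].
γz = 20.8·2.0 = 41.60 kN/m²
Numerator = 20.9 + 41.60·cos²26.5°·tan22.1° = 20.9 + 41.60·0.8009·0.4061 = 34.429 kPa
Denominator = 41.60·sin26.5°·cos26.5° = 41.60·0.4462·0.8949 = 16.612 kPa
FS = 34.429 / 16.612 = 2.073

FS = 2.07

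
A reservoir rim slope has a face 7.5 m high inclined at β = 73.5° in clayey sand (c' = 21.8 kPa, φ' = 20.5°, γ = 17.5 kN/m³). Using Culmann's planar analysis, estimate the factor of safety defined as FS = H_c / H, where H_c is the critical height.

FS = 1.50

H_c = (4c'/γ) · sinβ cosφ' / [1 − cos(β − φ')]
    = (4·21.8/17.5) · sin73.5°·cos20.5° / [1 − cos53.0°]
    = 4.983 · 0.8981 / 0.3982 = 11.24 m
FS = H_c / H = 11.24 / 7.5 = 1.499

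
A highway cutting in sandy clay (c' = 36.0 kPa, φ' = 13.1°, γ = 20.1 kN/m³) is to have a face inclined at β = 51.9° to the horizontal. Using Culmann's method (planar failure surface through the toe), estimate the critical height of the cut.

Culmann's analysis gives the critical failure plane at α_cr = (β + φ')/2 = (51.9 + 13.1)/2 = 32.5°, and the critical height
H_c = (4c'/γ) · sinβ cosφ' / [1 − cos(β − φ')]
    = (4·36.0/20.1) · sin51.9°·cos13.1° / [1 − cos(38.8°)]
    = 7.164 · 0.7869·0.9740 / [1 − 0.7793]
    = 7.164 · 0.7665 / 0.2207
    = 24.88 m

H_c = 24.88 m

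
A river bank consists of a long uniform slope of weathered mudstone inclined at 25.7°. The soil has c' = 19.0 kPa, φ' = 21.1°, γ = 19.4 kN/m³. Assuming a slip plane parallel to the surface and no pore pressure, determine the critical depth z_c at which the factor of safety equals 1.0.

z_c = 12.64 m

Setting FS = 1.00 in FS = [c' + γz cos²β tanφ'] / [γz sinβ cosβ] and solving for z:
z = c' / [γ cosβ (FS·sinβ − cosβ·tanφ')]
  = 19.0 / [19.4·cos25.7°·(1.00·sin25.7° − cos25.7°·tan21.1°)]
  = 19.0 / [19.4·0.9011·(1.00·0.4337 − 0.9011·0.3859)]
  = 19.0 / 1.5027 = 12.644 m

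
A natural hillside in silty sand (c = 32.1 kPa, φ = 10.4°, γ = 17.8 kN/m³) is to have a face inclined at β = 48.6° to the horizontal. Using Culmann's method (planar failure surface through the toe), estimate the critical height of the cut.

H_c = 24.85 m

Culmann's analysis gives the critical failure plane at α_cr = (β + φ)/2 = (48.6 + 10.4)/2 = 29.5°, and the critical height
H_c = (4c/γ) · sinβ cosφ / [1 − cos(β − φ)]
    = (4·32.1/17.8) · sin48.6°·cos10.4° / [1 − cos(38.2°)]
    = 7.213 · 0.7501·0.9836 / [1 − 0.7859]
    = 7.213 · 0.7378 / 0.2141
    = 24.85 m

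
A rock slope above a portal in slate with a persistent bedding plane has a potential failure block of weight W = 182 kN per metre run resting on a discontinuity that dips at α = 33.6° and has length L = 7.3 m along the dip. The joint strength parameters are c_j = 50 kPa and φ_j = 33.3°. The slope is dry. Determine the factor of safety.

Resolving the block weight along and normal to the plane and applying the Mohr–Coulomb strength on the joint:
N' = W cosα = 182·cos33.6° = 151.6 kN/m
Driving force T = W sinα = 182·sin33.6° = 100.7 kN/m
Resisting force R = c_j·L + N'·tanφ_j = 50·7.3 + 151.6·tan33.3° = 365.0 + 99.6 = 464.6 kN/m
FS = R / T = 464.6 / 100.7 = 4.613

FS = 4.61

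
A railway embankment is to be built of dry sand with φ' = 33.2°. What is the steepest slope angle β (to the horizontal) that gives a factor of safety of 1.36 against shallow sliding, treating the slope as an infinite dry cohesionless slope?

For an infinite dry cohesionless slope FS = tanφ'/tanβ, so tanβ = tanφ' / FS.
tanβ = tan33.2° / 1.36 = 0.6544 / 1.36 = 0.4812
β = arctan(0.4812) = 25.70°

β = 25.7°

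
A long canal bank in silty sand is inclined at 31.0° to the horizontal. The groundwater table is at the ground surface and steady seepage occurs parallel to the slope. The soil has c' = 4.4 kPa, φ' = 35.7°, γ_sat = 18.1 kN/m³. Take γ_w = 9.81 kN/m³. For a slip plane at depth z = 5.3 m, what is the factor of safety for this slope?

FS = 0.65

With seepage parallel to the slope and the water table at the surface, the effective normal stress on the slip plane uses the buoyant unit weight γ' = γ_sat − γ_w while the driving shear stress uses γ_sat:
FS = [c' + γ' z cos²β tanφ'] / [γ_sat z sinβ cosβ]
γ' = 18.1 − 9.81 = 8.29 kN/m³
Numerator = 4.4 + 8.29·5.3·cos²31.0°·tan35.7° = 4.4 + 8.29·5.3·0.7347·0.7186 = 27.597 kPa
Denominator = 18.1·5.3·sin31.0°·cos31.0° = 18.1·5.3·0.5150·0.8572 = 42.351 kPa
FS = 27.597 / 42.351 = 0.652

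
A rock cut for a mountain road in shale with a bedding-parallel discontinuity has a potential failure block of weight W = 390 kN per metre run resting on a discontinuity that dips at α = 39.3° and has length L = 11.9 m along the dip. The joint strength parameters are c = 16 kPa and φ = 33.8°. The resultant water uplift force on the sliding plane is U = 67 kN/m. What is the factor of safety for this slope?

FS = 1.41

Resolving the block weight along and normal to the plane and applying the Mohr–Coulomb strength on the joint:
N' = W cosα − U = 390·cos39.3° − 67 = 234.8 kN/m
Driving force T = W sinα = 390·sin39.3° = 247.0 kN/m
Resisting force R = c·L + N'·tanφ = 16·11.9 + 234.8·tan33.8° = 190.4 + 157.2 = 347.6 kN/m
FS = R / T = 347.6 / 247.0 = 1.407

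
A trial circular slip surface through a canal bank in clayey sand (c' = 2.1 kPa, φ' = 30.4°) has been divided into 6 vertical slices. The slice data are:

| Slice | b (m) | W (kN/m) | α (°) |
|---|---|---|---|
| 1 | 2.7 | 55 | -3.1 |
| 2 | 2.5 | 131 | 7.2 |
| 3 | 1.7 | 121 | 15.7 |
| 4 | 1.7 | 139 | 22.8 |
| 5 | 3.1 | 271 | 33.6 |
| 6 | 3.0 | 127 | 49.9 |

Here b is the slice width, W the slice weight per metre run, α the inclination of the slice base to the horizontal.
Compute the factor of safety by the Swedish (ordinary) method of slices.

Ordinary method of slices: FS = Σ[c'·Δl_i + (W_i cosα_i)·tanφ'] / Σ W_i sinα_i, with Δl_i = b_i / cosα_i.
Slice 1: Δl = 2.7/cos(-3.1°) = 2.704 m; N'_1 = 55·cos(-3.1°) = 54.9; c'Δl = 5.68; W sinα = -3.0
Slice 2: Δl = 2.5/cos7.2° = 2.520 m; N'_2 = 131·cos7.2° = 130.0; c'Δl = 5.29; W sinα = 16.4
Slice 3: Δl = 1.7/cos15.7° = 1.766 m; N'_3 = 121·cos15.7° = 116.5; c'Δl = 3.71; W sinα = 32.7
Slice 4: Δl = 1.7/cos22.8° = 1.844 m; N'_4 = 139·cos22.8° = 128.1; c'Δl = 3.87; W sinα = 53.9
Slice 5: Δl = 3.1/cos33.6° = 3.722 m; N'_5 = 271·cos33.6° = 225.7; c'Δl = 7.82; W sinα = 150.0
Slice 6: Δl = 3.0/cos49.9° = 4.657 m; N'_6 = 127·cos49.9° = 81.8; c'Δl = 9.78; W sinα = 97.1
Σc'Δl = 36.1 kN/m; ΣN' = 737.0 kN/m; ΣW sinα = 347.2 kN/m
Resisting = 36.1 + 737.0·tan30.4° = 36.1 + 432.4 = 468.6 kN/m
FS = 468.6 / 347.2 = 1.350

FS = 1.35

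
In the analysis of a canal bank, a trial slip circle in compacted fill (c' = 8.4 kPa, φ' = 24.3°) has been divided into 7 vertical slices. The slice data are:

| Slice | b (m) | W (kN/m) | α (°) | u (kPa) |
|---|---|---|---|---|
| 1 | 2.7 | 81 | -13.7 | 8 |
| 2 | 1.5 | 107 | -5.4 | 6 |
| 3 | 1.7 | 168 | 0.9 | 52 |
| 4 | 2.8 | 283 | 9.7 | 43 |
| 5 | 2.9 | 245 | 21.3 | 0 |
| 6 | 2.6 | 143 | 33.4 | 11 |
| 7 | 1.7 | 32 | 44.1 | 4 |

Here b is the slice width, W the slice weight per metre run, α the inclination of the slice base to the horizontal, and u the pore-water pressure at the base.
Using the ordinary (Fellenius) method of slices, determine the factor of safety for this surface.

FS = 2.23

Ordinary method of slices: FS = Σ[c'·Δl_i + (W_i cosα_i − u_i·Δl_i)·tanφ'] / Σ W_i sinα_i, with Δl_i = b_i / cosα_i.
Slice 1: Δl = 2.7/cos(-13.7°) = 2.779 m; N'_1 = 81·cos(-13.7°) − 8·2.779 = 56.5; c'Δl = 23.34; W sinα = -19.2
Slice 2: Δl = 1.5/cos(-5.4°) = 1.507 m; N'_2 = 107·cos(-5.4°) − 6·1.507 = 97.5; c'Δl = 12.66; W sinα = -10.1
Slice 3: Δl = 1.7/cos0.9° = 1.700 m; N'_3 = 168·cos0.9° − 52·1.700 = 79.6; c'Δl = 14.28; W sinα = 2.6
Slice 4: Δl = 2.8/cos9.7° = 2.841 m; N'_4 = 283·cos9.7° − 43·2.841 = 156.8; c'Δl = 23.86; W sinα = 47.7
Slice 5: Δl = 2.9/cos21.3° = 3.113 m; N'_5 = 245·cos21.3° − 0·3.113 = 228.3; c'Δl = 26.15; W sinα = 89.0
Slice 6: Δl = 2.6/cos33.4° = 3.114 m; N'_6 = 143·cos33.4° − 11·3.114 = 85.1; c'Δl = 26.16; W sinα = 78.7
Slice 7: Δl = 1.7/cos44.1° = 2.367 m; N'_7 = 32·cos44.1° − 4·2.367 = 13.5; c'Δl = 19.89; W sinα = 22.3
Σc'Δl = 146.3 kN/m; ΣN' = 717.2 kN/m; ΣW sinα = 211.1 kN/m
Resisting = 146.3 + 717.2·tan24.3° = 146.3 + 323.8 = 470.2 kN/m
FS = 470.2 / 211.1 = 2.228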